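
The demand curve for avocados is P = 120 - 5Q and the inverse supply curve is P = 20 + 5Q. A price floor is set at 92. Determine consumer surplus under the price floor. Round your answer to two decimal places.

Free-market equilibrium: 120 - 5Q = 20 + 5Q gives Q* = 10, P* = 70.
At the floor price 92, quantity demanded is (120 - 92)/5 = 5.6; demand is the short side, so Q = 5.6 trades at P = 92.
CS is the triangle under demand above 92: (1/2)(5.6)(120 - 92) = 78.4.

78.40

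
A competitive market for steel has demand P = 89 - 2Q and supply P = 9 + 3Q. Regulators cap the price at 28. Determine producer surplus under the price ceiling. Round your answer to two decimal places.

60.17

Without the control, 89 - 2Q = 9 + 3Q so Q* = 16 and P* = 57.
At P = 28, sellers supply (28 - 9)/3 = 6.3333 while buyers want more, so the quantity traded is 6.3333 at price 28.
PS is the triangle above supply below 28: (1/2)(6.3333)(28 - 9) = 60.1667.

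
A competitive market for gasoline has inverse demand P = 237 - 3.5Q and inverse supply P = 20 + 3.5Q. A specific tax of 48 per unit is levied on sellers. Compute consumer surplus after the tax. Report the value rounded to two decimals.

1020.04

Pre-tax equilibrium: 237 - 3.5Q = 20 + 3.5Q gives Q* = 31, P* = 128.5.
A tax on sellers shifts supply up by 48: 237 - 3.5Q = 20 + 3.5Q + 48, so Q_t = 24.1429. Buyers pay P_b = 152.5; sellers receive P_s = P_b - 48 = 104.5.
CS = (1/2)(Q_t)(237 - P_b) = (1/2)(24.1429)(84.5) = 1020.0357.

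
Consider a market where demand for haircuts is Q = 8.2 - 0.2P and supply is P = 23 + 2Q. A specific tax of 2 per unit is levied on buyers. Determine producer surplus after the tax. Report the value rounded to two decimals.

Rewriting demand in inverse form: P = 41 - 5Q.
Pre-tax equilibrium: 41 - 5Q = 23 + 2Q gives Q* = 2.5714, P* = 28.1429.
With the tax, buyers' net willingness to pay falls by 2: (41 - 2) - 5Q = 23 + 2Q, so Q_t = 2.2857. Buyers pay P_b = 29.5714; sellers receive P_s = P_b - 2 = 27.5714.
PS = (1/2)(Q_t)(P_s - 23) = (1/2)(2.2857)(4.5714) = 5.2245.

5.22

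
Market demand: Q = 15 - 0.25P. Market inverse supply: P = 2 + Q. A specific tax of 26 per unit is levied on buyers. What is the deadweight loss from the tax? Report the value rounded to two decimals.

Rewriting demand in inverse form: P = 60 - 4Q.
Pre-tax equilibrium: 60 - 4Q = 2 + Q gives Q* = 11.6, P* = 13.6.
With the tax, buyers' net willingness to pay falls by 26: (60 - 26) - 4Q = 2 + Q, so Q_t = 6.4. Buyers pay P_b = 34.4; sellers receive P_s = P_b - 26 = 8.4.
The welfare triangle lost has base Q* - Q_t = 5.2 and height t = 26, so DWL = (1/2)(5.2)(26) = 67.6.

67.60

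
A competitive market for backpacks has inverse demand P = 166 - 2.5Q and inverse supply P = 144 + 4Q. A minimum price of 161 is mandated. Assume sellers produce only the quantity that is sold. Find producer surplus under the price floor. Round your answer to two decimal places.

26.00

Free-market equilibrium: 166 - 2.5Q = 144 + 4Q gives Q* = 3.3846, P* = 157.5385.
At the floor price 161, quantity demanded is (166 - 161)/2.5 = 2; demand is the short side, so Q = 2 trades at P = 161.
The supply price at Q = 2 is 152. PS is the trapezoid between 161 and supply over [0, 2]: (1/2)[(161 - 144) + (161 - 152)](2) = 26.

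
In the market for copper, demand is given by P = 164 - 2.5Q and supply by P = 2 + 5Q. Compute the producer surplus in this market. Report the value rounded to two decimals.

1166.40

Setting demand equal to supply, 162 = 7.5Q, so Q* = 21.6 and P* = 110.
Producer surplus is the triangle above supply below P*: (1/2)(21.6)(110 - 2) = (1/2)(21.6)(108) = 1166.4.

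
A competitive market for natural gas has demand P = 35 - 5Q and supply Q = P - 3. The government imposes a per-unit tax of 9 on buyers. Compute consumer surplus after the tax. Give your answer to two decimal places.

Rewriting supply in inverse form: P = 3 + Q.
Without the tax, 35 - 5Q = 3 + Q so Q* = 5.3333 and P* = 8.3333.
With the tax, buyers' net willingness to pay falls by 9: (35 - 9) - 5Q = 3 + Q, so Q_t = 3.8333. Buyers pay P_b = 15.8333; sellers receive P_s = P_b - 9 = 6.8333.
Consumer surplus is the triangle under demand above P_b: (1/2)(3.8333)(35 - 15.8333) = 36.7361.

36.74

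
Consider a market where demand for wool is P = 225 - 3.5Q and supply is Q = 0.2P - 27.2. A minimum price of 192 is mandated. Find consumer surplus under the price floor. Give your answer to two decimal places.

Rewriting supply in inverse form: P = 136 + 5Q.
Without the control, 225 - 3.5Q = 136 + 5Q so Q* = 10.4706 and P* = 188.3529.
At P = 192, buyers demand (225 - 192)/3.5 = 9.4286 while sellers would supply more, so the quantity traded is 9.4286 at price 192.
CS is the triangle under demand above 192: (1/2)(9.4286)(225 - 192) = 155.5714.

155.57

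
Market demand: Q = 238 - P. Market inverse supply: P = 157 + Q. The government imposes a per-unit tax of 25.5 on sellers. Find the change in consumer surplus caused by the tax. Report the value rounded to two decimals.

-435.09

Rewriting demand in inverse form: P = 238 - Q.
Without the tax, 238 - Q = 157 + Q so Q* = 40.5 and P* = 197.5.
With the tax, sellers need 25.5 more per unit: 238 - Q = 157 + Q + 25.5, so Q_t = 27.75. Buyers pay P_b = 210.25; sellers receive P_s = P_b - 25.5 = 184.75.
CS falls from (1/2)(40.5)(40.5) = 820.125 to (1/2)(27.75)(27.75) = 385.0312, a change of -435.0938.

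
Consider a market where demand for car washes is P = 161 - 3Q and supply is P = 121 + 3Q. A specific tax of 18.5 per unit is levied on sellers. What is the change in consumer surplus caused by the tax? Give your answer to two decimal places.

-47.41

Pre-tax equilibrium: 161 - 3Q = 121 + 3Q gives Q* = 6.6667, P* = 141.
With the tax, sellers need 18.5 more per unit: 161 - 3Q = 121 + 3Q + 18.5, so Q_t = 3.5833. Buyers pay P_b = 150.25; sellers receive P_s = P_b - 18.5 = 131.75.
Consumers lose the trapezoid between P* and P_b out to Q_t plus the triangle from Q_t to Q*: change in CS = 19.2604 - 66.6667 = -47.4062.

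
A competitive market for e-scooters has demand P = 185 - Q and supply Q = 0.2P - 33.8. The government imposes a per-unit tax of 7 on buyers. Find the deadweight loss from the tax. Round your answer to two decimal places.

4.08

Rewriting supply in inverse form: P = 169 + 5Q.
Pre-tax equilibrium: 185 - Q = 169 + 5Q gives Q* = 2.6667, P* = 182.3333.
With the tax, buyers' net willingness to pay falls by 7: (185 - 7) - Q = 169 + 5Q, so Q_t = 1.5. Buyers pay P_b = 183.5; sellers receive P_s = P_b - 7 = 176.5.
Deadweight loss is the triangle between the curves from Q_t to Q*: (1/2)(2.6667 - 1.5)(7) = 4.0833.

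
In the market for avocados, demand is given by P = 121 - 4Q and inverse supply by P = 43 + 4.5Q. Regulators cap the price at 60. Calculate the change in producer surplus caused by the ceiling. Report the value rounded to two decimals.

Without the control, 121 - 4Q = 43 + 4.5Q so Q* = 9.1765 and P* = 84.2941.
At the ceiling price 60, quantity supplied is (60 - 43)/4.5 = 3.7778; supply is the short side, so Q = 3.7778 trades at P = 60.
PS goes from (1/2)(9.1765)(41.2941) = 189.4671 to 32.1111 (computed as (60 - 43)(3.7778) - (1/2)(4.5)(3.7778)^2), a change of -157.356.

-157.36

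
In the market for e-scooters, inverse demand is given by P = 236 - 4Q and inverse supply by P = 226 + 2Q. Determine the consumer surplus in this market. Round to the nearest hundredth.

5.56

Equilibrium: 236 - 4Q = 226 + 2Q, so Q* = 1.6667 and P* = 229.3333.
Consumer surplus is the triangle under demand above P*: (1/2)(1.6667)(236 - 229.3333) = (1/2)(1.6667)(6.6667) = 5.5556.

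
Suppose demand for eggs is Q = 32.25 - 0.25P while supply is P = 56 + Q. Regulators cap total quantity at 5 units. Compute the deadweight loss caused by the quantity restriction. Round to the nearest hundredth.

230.40

Rewriting demand in inverse form: P = 129 - 4Q.
Unrestricted equilibrium: Q* = (129 - 56)/(4 + 1) = 14.6.
At Q = 5 the demand price is 129 - 4(5) = 109 and the supply price is 56 + (5) = 61.
Deadweight loss is the triangle between the curves from 5 to 14.6: (1/2)(109 - 61)(14.6 - 5) = 230.4.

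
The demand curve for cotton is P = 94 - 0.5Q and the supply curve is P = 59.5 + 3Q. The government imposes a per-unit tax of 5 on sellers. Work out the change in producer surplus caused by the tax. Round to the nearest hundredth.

Without the tax, 94 - 0.5Q = 59.5 + 3Q so Q* = 9.8571 and P* = 89.0714.
With the tax, sellers need 5 more per unit: 94 - 0.5Q = 59.5 + 3Q + 5, so Q_t = 8.4286. Buyers pay P_b = 89.7857; sellers receive P_s = P_b - 5 = 84.7857.
Producers lose the trapezoid between P_s and P* out to Q_t plus the triangle from Q_t to Q*: change in PS = 106.5612 - 145.7449 = -39.1837.

-39.18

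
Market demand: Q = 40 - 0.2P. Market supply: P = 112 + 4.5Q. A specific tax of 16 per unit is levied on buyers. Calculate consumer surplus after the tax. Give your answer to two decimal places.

143.60

Rewriting demand in inverse form: P = 200 - 5Q.
Pre-tax equilibrium: 200 - 5Q = 112 + 4.5Q gives Q* = 9.2632, P* = 153.6842.
With the tax, buyers' net willingness to pay falls by 16: (200 - 16) - 5Q = 112 + 4.5Q, so Q_t = 7.5789. Buyers pay P_b = 162.1053; sellers receive P_s = P_b - 16 = 146.1053.
Consumer surplus is the triangle under demand above P_b: (1/2)(7.5789)(200 - 162.1053) = 143.6011.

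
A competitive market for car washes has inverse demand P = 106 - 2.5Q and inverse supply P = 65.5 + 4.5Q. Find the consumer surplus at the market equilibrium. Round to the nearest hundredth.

41.84

Setting demand equal to supply, 40.5 = 7Q, so Q* = 5.7857 and P* = 91.5357.
CS is the area between the demand curve and P* from 0 to Q*: (1/2)(5.7857)(14.4643) = 41.8431.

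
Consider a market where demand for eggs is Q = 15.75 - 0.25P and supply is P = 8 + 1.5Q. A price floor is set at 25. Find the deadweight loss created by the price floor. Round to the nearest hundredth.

0.69

Rewriting demand in inverse form: P = 63 - 4Q.
Free-market equilibrium: 63 - 4Q = 8 + 1.5Q gives Q* = 10, P* = 23.
At the floor price 25, quantity demanded is (63 - 25)/4 = 9.5; demand is the short side, so Q = 9.5 trades at P = 25.
The lost-trades triangle has base Q* - 9.5 = 0.5 and height equal to the gap between the curves at Q = 9.5, which is 25 - 22.25 = 2.75. DWL = (1/2)(0.5)(2.75) = 0.6875.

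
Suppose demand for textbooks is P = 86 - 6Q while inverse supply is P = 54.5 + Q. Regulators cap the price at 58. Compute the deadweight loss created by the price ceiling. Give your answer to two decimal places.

Free-market equilibrium: 86 - 6Q = 54.5 + Q gives Q* = 4.5, P* = 59.
At the ceiling price 58, quantity supplied is (58 - 54.5)/1 = 3.5; supply is the short side, so Q = 3.5 trades at P = 58.
The lost-trades triangle has base Q* - 3.5 = 1 and height equal to the gap between the curves at Q = 3.5, which is 65 - 58 = 7. DWL = (1/2)(1)(7) = 3.5.

3.50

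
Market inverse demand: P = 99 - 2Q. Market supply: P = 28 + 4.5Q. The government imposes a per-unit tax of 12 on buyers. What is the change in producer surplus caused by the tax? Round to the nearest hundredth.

Pre-tax equilibrium: 99 - 2Q = 28 + 4.5Q gives Q* = 10.9231, P* = 77.1538.
With the tax, buyers' net willingness to pay falls by 12: (99 - 12) - 2Q = 28 + 4.5Q, so Q_t = 9.0769. Buyers pay P_b = 80.8462; sellers receive P_s = P_b - 12 = 68.8462.
PS falls from (1/2)(10.9231)(49.1538) = 268.4556 to (1/2)(9.0769)(40.8462) = 185.3787, a change of -83.0769.

-83.08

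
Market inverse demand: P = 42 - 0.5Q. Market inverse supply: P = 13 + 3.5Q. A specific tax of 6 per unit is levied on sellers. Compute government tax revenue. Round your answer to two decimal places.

34.50

Without the tax, 42 - 0.5Q = 13 + 3.5Q so Q* = 7.25 and P* = 38.375.
A tax on sellers shifts supply up by 6: 42 - 0.5Q = 13 + 3.5Q + 6, so Q_t = 5.75. Buyers pay P_b = 39.125; sellers receive P_s = P_b - 6 = 33.125.
Tax revenue = t x Q_t = 6 x 5.75 = 34.5.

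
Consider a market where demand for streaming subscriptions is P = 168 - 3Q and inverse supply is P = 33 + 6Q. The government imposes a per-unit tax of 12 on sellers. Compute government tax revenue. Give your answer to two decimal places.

164.00

Pre-tax equilibrium: 168 - 3Q = 33 + 6Q gives Q* = 15, P* = 123.
With the tax, sellers need 12 more per unit: 168 - 3Q = 33 + 6Q + 12, so Q_t = 13.6667. Buyers pay P_b = 127; sellers receive P_s = P_b - 12 = 115.
Tax revenue = t x Q_t = 12 x 13.6667 = 164.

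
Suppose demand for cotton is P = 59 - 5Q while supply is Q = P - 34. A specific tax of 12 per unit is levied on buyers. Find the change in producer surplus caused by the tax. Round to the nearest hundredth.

-6.33

Rewriting supply in inverse form: P = 34 + Q.
Pre-tax equilibrium: 59 - 5Q = 34 + Q gives Q* = 4.1667, P* = 38.1667.
With the tax, buyers' net willingness to pay falls by 12: (59 - 12) - 5Q = 34 + Q, so Q_t = 2.1667. Buyers pay P_b = 48.1667; sellers receive P_s = P_b - 12 = 36.1667.
Producers lose the trapezoid between P_s and P* out to Q_t plus the triangle from Q_t to Q*: change in PS = 2.3472 - 8.6806 = -6.3333.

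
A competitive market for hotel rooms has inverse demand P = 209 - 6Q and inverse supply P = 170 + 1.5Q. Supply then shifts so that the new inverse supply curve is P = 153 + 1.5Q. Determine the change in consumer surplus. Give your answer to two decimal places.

86.13

Initial equilibrium: Q_0 = 5.2, P_0 = 177.8; CS_0 = (1/2)(5.2)(31.2) = 81.12, PS_0 = (1/2)(5.2)(7.8) = 20.28.
New equilibrium: 209 - 6Q = 153 + 1.5Q gives Q_1 = 7.4667, P_1 = 164.2; CS_1 = 167.2533, PS_1 = 41.8133.
Change in consumer surplus = 167.2533 - 81.12 = 86.1333.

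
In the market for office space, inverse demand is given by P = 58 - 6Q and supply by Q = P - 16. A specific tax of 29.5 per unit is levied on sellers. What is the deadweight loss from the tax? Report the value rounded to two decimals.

62.16

Rewriting supply in inverse form: P = 16 + Q.
Without the tax, 58 - 6Q = 16 + Q so Q* = 6 and P* = 22.
A tax on sellers shifts supply up by 29.5: 58 - 6Q = 16 + Q + 29.5, so Q_t = 1.7857. Buyers pay P_b = 47.2857; sellers receive P_s = P_b - 29.5 = 17.7857.
The welfare triangle lost has base Q* - Q_t = 4.2143 and height t = 29.5, so DWL = (1/2)(4.2143)(29.5) = 62.1607.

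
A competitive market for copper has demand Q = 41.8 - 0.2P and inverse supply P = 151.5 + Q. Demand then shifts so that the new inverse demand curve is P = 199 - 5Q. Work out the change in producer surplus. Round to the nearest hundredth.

Rewriting demand in inverse form: P = 209 - 5Q.
Initial equilibrium: Q_0 = 9.5833, P_0 = 161.0833; CS_0 = (1/2)(9.5833)(47.9167) = 229.6007, PS_0 = (1/2)(9.5833)(9.5833) = 45.9201.
New equilibrium: 199 - 5Q = 151.5 + Q gives Q_1 = 7.9167, P_1 = 159.4167; CS_1 = 156.684, PS_1 = 31.3368.
Change in producer surplus = 31.3368 - 45.9201 = -14.5833.

-14.58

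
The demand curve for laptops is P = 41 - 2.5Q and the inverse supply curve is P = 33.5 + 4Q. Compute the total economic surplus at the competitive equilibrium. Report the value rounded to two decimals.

Set 41 - 2.5Q = 33.5 + 4Q, which gives 7.5 = 6.5Q, so Q* = 1.1538 and P* = 41 - 2.5(1.1538) = 38.1154.
Total surplus is the full triangle between the curves from 0 to Q*: (1/2)(1.1538)(41 - 33.5) = 4.3269.

4.33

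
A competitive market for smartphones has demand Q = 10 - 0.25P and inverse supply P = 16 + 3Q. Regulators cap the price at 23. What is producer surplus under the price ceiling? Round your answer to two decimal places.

8.17

Rewriting demand in inverse form: P = 40 - 4Q.
Free-market equilibrium: 40 - 4Q = 16 + 3Q gives Q* = 3.4286, P* = 26.2857.
At P = 23, sellers supply (23 - 16)/3 = 2.3333 while buyers want more, so the quantity traded is 2.3333 at price 23.
PS is the triangle above supply below 23: (1/2)(2.3333)(23 - 16) = 8.1667.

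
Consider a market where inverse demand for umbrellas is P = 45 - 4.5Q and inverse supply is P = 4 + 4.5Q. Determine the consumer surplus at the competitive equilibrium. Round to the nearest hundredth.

Equilibrium: 45 - 4.5Q = 4 + 4.5Q, so Q* = 4.5556 and P* = 24.5.
Consumer surplus is the triangle under demand above P*: (1/2)(4.5556)(45 - 24.5) = (1/2)(4.5556)(20.5) = 46.6944.

46.69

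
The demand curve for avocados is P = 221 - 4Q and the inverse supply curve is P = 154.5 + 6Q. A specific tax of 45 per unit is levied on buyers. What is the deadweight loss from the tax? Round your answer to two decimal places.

101.25

Pre-tax equilibrium: 221 - 4Q = 154.5 + 6Q gives Q* = 6.65, P* = 194.4.
A tax on buyers shifts demand down by 45: (221 - 45) - 4Q = 154.5 + 6Q, so Q_t = 2.15. Buyers pay P_b = 212.4; sellers receive P_s = P_b - 45 = 167.4.
The welfare triangle lost has base Q* - Q_t = 4.5 and height t = 45, so DWL = (1/2)(4.5)(45) = 101.25.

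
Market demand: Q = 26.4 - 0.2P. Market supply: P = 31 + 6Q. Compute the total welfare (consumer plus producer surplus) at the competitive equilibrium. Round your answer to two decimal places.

463.68

Rewriting demand in inverse form: P = 132 - 5Q.
Equilibrium: 132 - 5Q = 31 + 6Q, so Q* = 9.1818 and P* = 86.0909.
Total surplus is the full triangle between the curves from 0 to Q*: (1/2)(9.1818)(132 - 31) = 463.6818.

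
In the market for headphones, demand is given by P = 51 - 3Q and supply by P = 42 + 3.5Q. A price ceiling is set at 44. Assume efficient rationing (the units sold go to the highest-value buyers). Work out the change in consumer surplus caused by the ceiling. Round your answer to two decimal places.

0.63

Free-market equilibrium: 51 - 3Q = 42 + 3.5Q gives Q* = 1.3846, P* = 46.8462.
At the ceiling price 44, quantity supplied is (44 - 42)/3.5 = 0.5714; supply is the short side, so Q = 0.5714 trades at P = 44.
CS goes from (1/2)(1.3846)(4.1538) = 2.8757 to 3.5102 (computed as (51 - 44)(0.5714) - (1/2)(3)(0.5714)^2), a change of 0.6345.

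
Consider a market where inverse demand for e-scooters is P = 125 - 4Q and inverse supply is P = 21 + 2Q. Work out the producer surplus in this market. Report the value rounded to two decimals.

Equilibrium: 125 - 4Q = 21 + 2Q, so Q* = 17.3333 and P* = 55.6667.
Producer surplus is the triangle above supply below P*: (1/2)(17.3333)(55.6667 - 21) = (1/2)(17.3333)(34.6667) = 300.4444.

300.44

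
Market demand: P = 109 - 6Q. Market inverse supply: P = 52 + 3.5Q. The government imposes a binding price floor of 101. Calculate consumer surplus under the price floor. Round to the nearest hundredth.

5.33

Without the control, 109 - 6Q = 52 + 3.5Q so Q* = 6 and P* = 73.
At the floor price 101, quantity demanded is (109 - 101)/6 = 1.3333; demand is the short side, so Q = 1.3333 trades at P = 101.
CS is the triangle under demand above 101: (1/2)(1.3333)(109 - 101) = 5.3333.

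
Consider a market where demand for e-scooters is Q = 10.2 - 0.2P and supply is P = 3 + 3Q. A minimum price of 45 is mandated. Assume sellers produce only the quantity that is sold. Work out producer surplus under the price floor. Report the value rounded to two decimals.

Rewriting demand in inverse form: P = 51 - 5Q.
Free-market equilibrium: 51 - 5Q = 3 + 3Q gives Q* = 6, P* = 21.
At the floor price 45, quantity demanded is (51 - 45)/5 = 1.2; demand is the short side, so Q = 1.2 trades at P = 45.
The supply price at Q = 1.2 is 6.6. PS is the trapezoid between 45 and supply over [0, 1.2]: (1/2)[(45 - 3) + (45 - 6.6)](1.2) = 48.24.

48.24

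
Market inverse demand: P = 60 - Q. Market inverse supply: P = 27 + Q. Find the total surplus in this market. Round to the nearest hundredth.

272.25

Set 60 - Q = 27 + Q, which gives 33 = 2Q, so Q* = 16.5 and P* = 60 - (16.5) = 43.5.
Total surplus is the full triangle between the curves from 0 to Q*: (1/2)(16.5)(60 - 27) = 272.25.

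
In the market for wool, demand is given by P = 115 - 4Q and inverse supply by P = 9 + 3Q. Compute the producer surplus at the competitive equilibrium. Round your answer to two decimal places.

Set 115 - 4Q = 9 + 3Q, which gives 106 = 7Q, so Q* = 15.1429 and P* = 115 - 4(15.1429) = 54.4286.
Producer surplus is the triangle above supply below P*: (1/2)(15.1429)(54.4286 - 9) = (1/2)(15.1429)(45.4286) = 343.9592.

343.96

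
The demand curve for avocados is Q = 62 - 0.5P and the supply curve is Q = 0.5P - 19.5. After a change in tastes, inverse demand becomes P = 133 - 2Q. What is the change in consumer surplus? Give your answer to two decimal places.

Rewriting demand in inverse form: P = 124 - 2Q.
Rewriting supply in inverse form: P = 39 + 2Q.
Initial equilibrium: Q_0 = 21.25, P_0 = 81.5; CS_0 = (1/2)(21.25)(42.5) = 451.5625, PS_0 = (1/2)(21.25)(42.5) = 451.5625.
New equilibrium: 133 - 2Q = 39 + 2Q gives Q_1 = 23.5, P_1 = 86; CS_1 = 552.25, PS_1 = 552.25.
Change in consumer surplus = 552.25 - 451.5625 = 100.6875.

100.69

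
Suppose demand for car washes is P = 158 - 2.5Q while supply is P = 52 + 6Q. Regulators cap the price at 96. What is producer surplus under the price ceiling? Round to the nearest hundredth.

161.33

Without the control, 158 - 2.5Q = 52 + 6Q so Q* = 12.4706 and P* = 126.8235.
At the ceiling price 96, quantity supplied is (96 - 52)/6 = 7.3333; supply is the short side, so Q = 7.3333 trades at P = 96.
PS is the triangle above supply below 96: (1/2)(7.3333)(96 - 52) = 161.3333.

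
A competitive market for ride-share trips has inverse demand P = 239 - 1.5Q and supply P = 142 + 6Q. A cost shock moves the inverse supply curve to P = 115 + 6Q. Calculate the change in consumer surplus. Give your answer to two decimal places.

Initial equilibrium: Q_0 = 12.9333, P_0 = 219.6; CS_0 = (1/2)(12.9333)(19.4) = 125.4533, PS_0 = (1/2)(12.9333)(77.6) = 501.8133.
New equilibrium: 239 - 1.5Q = 115 + 6Q gives Q_1 = 16.5333, P_1 = 214.2; CS_1 = 205.0133, PS_1 = 820.0533.
Change in consumer surplus = 205.0133 - 125.4533 = 79.56.

79.56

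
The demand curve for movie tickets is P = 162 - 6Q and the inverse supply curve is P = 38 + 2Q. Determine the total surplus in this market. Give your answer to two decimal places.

961.00

Set 162 - 6Q = 38 + 2Q, which gives 124 = 8Q, so Q* = 15.5 and P* = 162 - 6(15.5) = 69.
Total surplus is the full triangle between the curves from 0 to Q*: (1/2)(15.5)(162 - 38) = 961.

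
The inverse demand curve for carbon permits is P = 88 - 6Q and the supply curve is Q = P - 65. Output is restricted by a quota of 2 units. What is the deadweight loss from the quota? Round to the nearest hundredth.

5.79

Rewriting supply in inverse form: P = 65 + Q.
Unrestricted equilibrium: Q* = (88 - 65)/(6 + 1) = 3.2857.
At Q = 2 the demand price is 88 - 6(2) = 76 and the supply price is 65 + (2) = 67.
Deadweight loss is the triangle between the curves from 2 to 3.2857: (1/2)(76 - 67)(3.2857 - 2) = 5.7857.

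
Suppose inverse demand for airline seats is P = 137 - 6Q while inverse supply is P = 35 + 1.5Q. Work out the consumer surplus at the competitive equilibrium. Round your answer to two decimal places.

Setting demand equal to supply, 102 = 7.5Q, so Q* = 13.6 and P* = 55.4.
CS is the area between the demand curve and P* from 0 to Q*: (1/2)(13.6)(81.6) = 554.88.

554.88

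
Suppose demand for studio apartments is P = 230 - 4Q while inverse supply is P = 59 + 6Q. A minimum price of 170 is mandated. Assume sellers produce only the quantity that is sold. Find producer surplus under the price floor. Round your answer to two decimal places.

990.00

Without the control, 230 - 4Q = 59 + 6Q so Q* = 17.1 and P* = 161.6.
At the floor price 170, quantity demanded is (230 - 170)/4 = 15; demand is the short side, so Q = 15 trades at P = 170.
The supply price at Q = 15 is 149. PS is the trapezoid between 170 and supply over [0, 15]: (1/2)[(170 - 59) + (170 - 149)](15) = 990.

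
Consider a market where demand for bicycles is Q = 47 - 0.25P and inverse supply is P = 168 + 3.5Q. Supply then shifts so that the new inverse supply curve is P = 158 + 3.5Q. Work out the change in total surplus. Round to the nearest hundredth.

33.33

Rewriting demand in inverse form: P = 188 - 4Q.
Initial equilibrium: Q_0 = 2.6667, P_0 = 177.3333; CS_0 = (1/2)(2.6667)(10.6667) = 14.2222, PS_0 = (1/2)(2.6667)(9.3333) = 12.4444.
New equilibrium: 188 - 4Q = 158 + 3.5Q gives Q_1 = 4, P_1 = 172; CS_1 = 32, PS_1 = 28.
Change in total surplus = (32 + 28) - (14.2222 + 12.4444) = 33.3333.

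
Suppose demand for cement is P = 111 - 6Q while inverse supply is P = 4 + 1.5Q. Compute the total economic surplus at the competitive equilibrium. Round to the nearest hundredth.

763.27

Equilibrium: 111 - 6Q = 4 + 1.5Q, so Q* = 14.2667 and P* = 25.4.
Total surplus is the full triangle between the curves from 0 to Q*: (1/2)(14.2667)(111 - 4) = 763.2667.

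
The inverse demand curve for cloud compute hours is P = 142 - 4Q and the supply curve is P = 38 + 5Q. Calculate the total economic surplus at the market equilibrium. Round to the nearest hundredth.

Setting demand equal to supply, 104 = 9Q, so Q* = 11.5556 and P* = 95.7778.
CS = (1/2)(11.5556)(46.2222) = 267.0617 and PS = (1/2)(11.5556)(57.7778) = 333.8272, so total surplus = 600.8889.

600.89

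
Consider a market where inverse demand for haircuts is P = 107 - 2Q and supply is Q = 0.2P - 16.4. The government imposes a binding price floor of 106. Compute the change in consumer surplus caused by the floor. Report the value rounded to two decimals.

-12.51

Rewriting supply in inverse form: P = 82 + 5Q.
Without the control, 107 - 2Q = 82 + 5Q so Q* = 3.5714 and P* = 99.8571.
At P = 106, buyers demand (107 - 106)/2 = 0.5 while sellers would supply more, so the quantity traded is 0.5 at price 106.
CS goes from (1/2)(3.5714)(7.1429) = 12.7551 to 0.25 (computed as (107 - 106)(0.5) - (1/2)(2)(0.5)^2), a change of -12.5051.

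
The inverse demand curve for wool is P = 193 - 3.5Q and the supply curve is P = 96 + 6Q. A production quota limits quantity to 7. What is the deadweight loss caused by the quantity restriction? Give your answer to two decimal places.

48.96

Without the quota, 193 - 3.5Q = 96 + 6Q gives Q* = 10.2105.
At Q = 7 the demand price is 193 - 3.5(7) = 168.5 and the supply price is 96 + 6(7) = 138.
DWL = (1/2)(gap between curves at 7) x (Q* - 7) = (1/2)(30.5)(3.2105) = 48.9605.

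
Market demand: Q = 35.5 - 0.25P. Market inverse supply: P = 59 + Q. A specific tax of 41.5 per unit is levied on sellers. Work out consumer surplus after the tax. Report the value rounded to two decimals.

137.78

Rewriting demand in inverse form: P = 142 - 4Q.
Pre-tax equilibrium: 142 - 4Q = 59 + Q gives Q* = 16.6, P* = 75.6.
With the tax, sellers need 41.5 more per unit: 142 - 4Q = 59 + Q + 41.5, so Q_t = 8.3. Buyers pay P_b = 108.8; sellers receive P_s = P_b - 41.5 = 67.3.
Consumer surplus is the triangle under demand above P_b: (1/2)(8.3)(142 - 108.8) = 137.78.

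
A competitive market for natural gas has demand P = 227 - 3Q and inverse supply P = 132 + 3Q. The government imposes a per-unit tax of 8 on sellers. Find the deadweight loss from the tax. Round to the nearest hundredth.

5.33

Pre-tax equilibrium: 227 - 3Q = 132 + 3Q gives Q* = 15.8333, P* = 179.5.
With the tax, sellers need 8 more per unit: 227 - 3Q = 132 + 3Q + 8, so Q_t = 14.5. Buyers pay P_b = 183.5; sellers receive P_s = P_b - 8 = 175.5.
Deadweight loss is the triangle between the curves from Q_t to Q*: (1/2)(15.8333 - 14.5)(8) = 5.3333.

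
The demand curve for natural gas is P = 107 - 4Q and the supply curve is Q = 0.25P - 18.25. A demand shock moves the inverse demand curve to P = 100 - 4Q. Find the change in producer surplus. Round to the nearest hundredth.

Rewriting supply in inverse form: P = 73 + 4Q.
Initial equilibrium: Q_0 = 4.25, P_0 = 90; CS_0 = (1/2)(4.25)(17) = 36.125, PS_0 = (1/2)(4.25)(17) = 36.125.
New equilibrium: 100 - 4Q = 73 + 4Q gives Q_1 = 3.375, P_1 = 86.5; CS_1 = 22.7812, PS_1 = 22.7812.
Change in producer surplus = 22.7812 - 36.125 = -13.3438.

-13.34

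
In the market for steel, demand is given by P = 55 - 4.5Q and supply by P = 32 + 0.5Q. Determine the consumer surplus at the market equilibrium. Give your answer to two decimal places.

47.61

Set 55 - 4.5Q = 32 + 0.5Q, which gives 23 = 5Q, so Q* = 4.6 and P* = 55 - 4.5(4.6) = 34.3.
Consumer surplus is the triangle under demand above P*: (1/2)(4.6)(55 - 34.3) = (1/2)(4.6)(20.7) = 47.61.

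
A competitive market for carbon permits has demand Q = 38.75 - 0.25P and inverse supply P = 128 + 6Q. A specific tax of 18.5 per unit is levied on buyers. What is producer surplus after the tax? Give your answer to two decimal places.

Rewriting demand in inverse form: P = 155 - 4Q.
Without the tax, 155 - 4Q = 128 + 6Q so Q* = 2.7 and P* = 144.2.
With the tax, buyers' net willingness to pay falls by 18.5: (155 - 18.5) - 4Q = 128 + 6Q, so Q_t = 0.85. Buyers pay P_b = 151.6; sellers receive P_s = P_b - 18.5 = 133.1.
Producer surplus is the triangle above supply below P_s: (1/2)(0.85)(133.1 - 128) = 2.1675.

2.17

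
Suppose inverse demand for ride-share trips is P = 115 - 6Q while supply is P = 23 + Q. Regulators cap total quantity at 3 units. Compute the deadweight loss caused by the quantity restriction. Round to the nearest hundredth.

Without the quota, 115 - 6Q = 23 + Q gives Q* = 13.1429.
At Q = 3 the demand price is 115 - 6(3) = 97 and the supply price is 23 + (3) = 26.
Deadweight loss is the triangle between the curves from 3 to 13.1429: (1/2)(97 - 26)(13.1429 - 3) = 360.0714.

360.07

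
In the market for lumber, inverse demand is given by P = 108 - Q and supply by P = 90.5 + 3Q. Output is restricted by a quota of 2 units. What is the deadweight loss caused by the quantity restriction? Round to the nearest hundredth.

Without the quota, 108 - Q = 90.5 + 3Q gives Q* = 4.375.
At Q = 2 the demand price is 108 - (2) = 106 and the supply price is 90.5 + 3(2) = 96.5.
DWL = (1/2)(gap between curves at 2) x (Q* - 2) = (1/2)(9.5)(2.375) = 11.2812.

11.28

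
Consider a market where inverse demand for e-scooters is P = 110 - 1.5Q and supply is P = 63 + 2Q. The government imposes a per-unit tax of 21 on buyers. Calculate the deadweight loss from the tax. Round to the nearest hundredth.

Without the tax, 110 - 1.5Q = 63 + 2Q so Q* = 13.4286 and P* = 89.8571.
A tax on buyers shifts demand down by 21: (110 - 21) - 1.5Q = 63 + 2Q, so Q_t = 7.4286. Buyers pay P_b = 98.8571; sellers receive P_s = P_b - 21 = 77.8571.
Deadweight loss is the triangle between the curves from Q_t to Q*: (1/2)(13.4286 - 7.4286)(21) = 63.

63.00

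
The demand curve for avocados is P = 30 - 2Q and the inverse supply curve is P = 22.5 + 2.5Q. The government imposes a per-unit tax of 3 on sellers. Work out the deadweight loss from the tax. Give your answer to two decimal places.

Without the tax, 30 - 2Q = 22.5 + 2.5Q so Q* = 1.6667 and P* = 26.6667.
With the tax, sellers need 3 more per unit: 30 - 2Q = 22.5 + 2.5Q + 3, so Q_t = 1. Buyers pay P_b = 28; sellers receive P_s = P_b - 3 = 25.
The welfare triangle lost has base Q* - Q_t = 0.6667 and height t = 3, so DWL = (1/2)(0.6667)(3) = 1.

1.00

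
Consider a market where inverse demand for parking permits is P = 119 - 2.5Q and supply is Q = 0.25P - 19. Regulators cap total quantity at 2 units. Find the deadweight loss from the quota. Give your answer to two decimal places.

Rewriting supply in inverse form: P = 76 + 4Q.
Without the quota, 119 - 2.5Q = 76 + 4Q gives Q* = 6.6154.
At Q = 2 the demand price is 119 - 2.5(2) = 114 and the supply price is 76 + 4(2) = 84.
Deadweight loss is the triangle between the curves from 2 to 6.6154: (1/2)(114 - 84)(6.6154 - 2) = 69.2308.

69.23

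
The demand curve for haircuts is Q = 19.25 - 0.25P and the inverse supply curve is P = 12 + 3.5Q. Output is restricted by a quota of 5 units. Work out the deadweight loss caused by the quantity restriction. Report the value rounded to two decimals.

Rewriting demand in inverse form: P = 77 - 4Q.
Without the quota, 77 - 4Q = 12 + 3.5Q gives Q* = 8.6667.
At Q = 5 the demand price is 77 - 4(5) = 57 and the supply price is 12 + 3.5(5) = 29.5.
DWL = (1/2)(gap between curves at 5) x (Q* - 5) = (1/2)(27.5)(3.6667) = 50.4167.

50.42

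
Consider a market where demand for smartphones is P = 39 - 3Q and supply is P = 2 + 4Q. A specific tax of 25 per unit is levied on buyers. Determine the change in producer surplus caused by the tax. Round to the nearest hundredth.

Pre-tax equilibrium: 39 - 3Q = 2 + 4Q gives Q* = 5.2857, P* = 23.1429.
With the tax, buyers' net willingness to pay falls by 25: (39 - 25) - 3Q = 2 + 4Q, so Q_t = 1.7143. Buyers pay P_b = 33.8571; sellers receive P_s = P_b - 25 = 8.8571.
Producers lose the trapezoid between P_s and P* out to Q_t plus the triangle from Q_t to Q*: change in PS = 5.8776 - 55.8776 = -50.

-50.00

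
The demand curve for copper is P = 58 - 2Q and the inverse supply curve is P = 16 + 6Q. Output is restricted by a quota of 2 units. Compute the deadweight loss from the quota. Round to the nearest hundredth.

42.25

Without the quota, 58 - 2Q = 16 + 6Q gives Q* = 5.25.
At Q = 2 the demand price is 58 - 2(2) = 54 and the supply price is 16 + 6(2) = 28.
Deadweight loss is the triangle between the curves from 2 to 5.25: (1/2)(54 - 28)(5.25 - 2) = 42.25.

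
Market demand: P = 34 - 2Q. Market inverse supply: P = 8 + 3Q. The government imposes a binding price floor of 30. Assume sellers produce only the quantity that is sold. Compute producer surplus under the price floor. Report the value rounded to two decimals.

Free-market equilibrium: 34 - 2Q = 8 + 3Q gives Q* = 5.2, P* = 23.6.
At the floor price 30, quantity demanded is (34 - 30)/2 = 2; demand is the short side, so Q = 2 trades at P = 30.
The supply price at Q = 2 is 14. PS is the trapezoid between 30 and supply over [0, 2]: (1/2)[(30 - 8) + (30 - 14)](2) = 38.

38.00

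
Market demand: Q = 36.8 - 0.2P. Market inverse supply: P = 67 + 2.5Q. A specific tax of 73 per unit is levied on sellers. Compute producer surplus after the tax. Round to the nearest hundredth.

Rewriting demand in inverse form: P = 184 - 5Q.
Without the tax, 184 - 5Q = 67 + 2.5Q so Q* = 15.6 and P* = 106.
A tax on sellers shifts supply up by 73: 184 - 5Q = 67 + 2.5Q + 73, so Q_t = 5.8667. Buyers pay P_b = 154.6667; sellers receive P_s = P_b - 73 = 81.6667.
PS = (1/2)(Q_t)(P_s - 67) = (1/2)(5.8667)(14.6667) = 43.0222.

43.02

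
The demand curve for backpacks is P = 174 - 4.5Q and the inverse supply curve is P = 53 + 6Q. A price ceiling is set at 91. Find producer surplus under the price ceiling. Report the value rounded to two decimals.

120.33

Without the control, 174 - 4.5Q = 53 + 6Q so Q* = 11.5238 and P* = 122.1429.
At the ceiling price 91, quantity supplied is (91 - 53)/6 = 6.3333; supply is the short side, so Q = 6.3333 trades at P = 91.
PS is the triangle above supply below 91: (1/2)(6.3333)(91 - 53) = 120.3333.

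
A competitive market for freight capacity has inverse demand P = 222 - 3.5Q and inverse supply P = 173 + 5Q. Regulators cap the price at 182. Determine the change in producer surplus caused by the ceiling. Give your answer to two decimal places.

Free-market equilibrium: 222 - 3.5Q = 173 + 5Q gives Q* = 5.7647, P* = 201.8235.
At the ceiling price 182, quantity supplied is (182 - 173)/5 = 1.8; supply is the short side, so Q = 1.8 trades at P = 182.
PS goes from (1/2)(5.7647)(28.8235) = 83.0796 to 8.1 (computed as (182 - 173)(1.8) - (1/2)(5)(1.8)^2), a change of -74.9796.

-74.98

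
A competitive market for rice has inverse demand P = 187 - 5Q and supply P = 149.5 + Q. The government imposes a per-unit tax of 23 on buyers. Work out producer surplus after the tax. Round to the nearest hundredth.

Pre-tax equilibrium: 187 - 5Q = 149.5 + Q gives Q* = 6.25, P* = 155.75.
With the tax, buyers' net willingness to pay falls by 23: (187 - 23) - 5Q = 149.5 + Q, so Q_t = 2.4167. Buyers pay P_b = 174.9167; sellers receive P_s = P_b - 23 = 151.9167.
PS = (1/2)(Q_t)(P_s - 149.5) = (1/2)(2.4167)(2.4167) = 2.9201.

2.92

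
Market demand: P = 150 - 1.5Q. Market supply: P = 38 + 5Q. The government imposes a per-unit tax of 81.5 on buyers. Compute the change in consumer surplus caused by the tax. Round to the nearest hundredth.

Without the tax, 150 - 1.5Q = 38 + 5Q so Q* = 17.2308 and P* = 124.1538.
With the tax, buyers' net willingness to pay falls by 81.5: (150 - 81.5) - 1.5Q = 38 + 5Q, so Q_t = 4.6923. Buyers pay P_b = 142.9615; sellers receive P_s = P_b - 81.5 = 61.4615.
Consumers lose the trapezoid between P* and P_b out to Q_t plus the triangle from Q_t to Q*: change in CS = 16.5133 - 222.6746 = -206.1612.

-206.16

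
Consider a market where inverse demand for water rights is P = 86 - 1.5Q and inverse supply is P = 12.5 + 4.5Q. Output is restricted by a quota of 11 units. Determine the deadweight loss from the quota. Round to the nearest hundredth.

4.69

Without the quota, 86 - 1.5Q = 12.5 + 4.5Q gives Q* = 12.25.
At Q = 11 the demand price is 86 - 1.5(11) = 69.5 and the supply price is 12.5 + 4.5(11) = 62.
DWL = (1/2)(gap between curves at 11) x (Q* - 11) = (1/2)(7.5)(1.25) = 4.6875.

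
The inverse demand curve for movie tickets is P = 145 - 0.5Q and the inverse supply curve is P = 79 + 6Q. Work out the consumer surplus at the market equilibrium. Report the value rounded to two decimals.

25.78

Setting demand equal to supply, 66 = 6.5Q, so Q* = 10.1538 and P* = 139.9231.
CS is the area between the demand curve and P* from 0 to Q*: (1/2)(10.1538)(5.0769) = 25.7751.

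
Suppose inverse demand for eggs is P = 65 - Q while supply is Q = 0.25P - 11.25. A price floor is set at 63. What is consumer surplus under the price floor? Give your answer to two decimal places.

2.00

Rewriting supply in inverse form: P = 45 + 4Q.
Free-market equilibrium: 65 - Q = 45 + 4Q gives Q* = 4, P* = 61.
At the floor price 63, quantity demanded is (65 - 63)/1 = 2; demand is the short side, so Q = 2 trades at P = 63.
CS is the triangle under demand above 63: (1/2)(2)(65 - 63) = 2.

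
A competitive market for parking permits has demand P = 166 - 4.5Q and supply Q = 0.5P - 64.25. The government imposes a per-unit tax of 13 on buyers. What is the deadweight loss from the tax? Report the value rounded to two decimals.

13.00

Rewriting supply in inverse form: P = 128.5 + 2Q.
Pre-tax equilibrium: 166 - 4.5Q = 128.5 + 2Q gives Q* = 5.7692, P* = 140.0385.
With the tax, buyers' net willingness to pay falls by 13: (166 - 13) - 4.5Q = 128.5 + 2Q, so Q_t = 3.7692. Buyers pay P_b = 149.0385; sellers receive P_s = P_b - 13 = 136.0385.
Deadweight loss is the triangle between the curves from Q_t to Q*: (1/2)(5.7692 - 3.7692)(13) = 13.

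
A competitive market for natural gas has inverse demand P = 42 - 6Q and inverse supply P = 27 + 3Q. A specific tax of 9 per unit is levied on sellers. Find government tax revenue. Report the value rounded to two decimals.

6.00

Pre-tax equilibrium: 42 - 6Q = 27 + 3Q gives Q* = 1.6667, P* = 32.
With the tax, sellers need 9 more per unit: 42 - 6Q = 27 + 3Q + 9, so Q_t = 0.6667. Buyers pay P_b = 38; sellers receive P_s = P_b - 9 = 29.
Tax revenue = t x Q_t = 9 x 0.6667 = 6.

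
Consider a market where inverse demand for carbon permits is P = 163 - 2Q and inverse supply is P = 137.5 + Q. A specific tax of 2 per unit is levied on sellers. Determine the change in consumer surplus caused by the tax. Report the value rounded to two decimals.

Without the tax, 163 - 2Q = 137.5 + Q so Q* = 8.5 and P* = 146.
With the tax, sellers need 2 more per unit: 163 - 2Q = 137.5 + Q + 2, so Q_t = 7.8333. Buyers pay P_b = 147.3333; sellers receive P_s = P_b - 2 = 145.3333.
Consumers lose the trapezoid between P* and P_b out to Q_t plus the triangle from Q_t to Q*: change in CS = 61.3611 - 72.25 = -10.8889.

-10.89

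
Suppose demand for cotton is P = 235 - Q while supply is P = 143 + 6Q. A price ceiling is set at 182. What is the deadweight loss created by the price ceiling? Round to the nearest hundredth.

Free-market equilibrium: 235 - Q = 143 + 6Q gives Q* = 13.1429, P* = 221.8571.
At P = 182, sellers supply (182 - 143)/6 = 6.5 while buyers want more, so the quantity traded is 6.5 at price 182.
At Q = 6.5 the demand price is 228.5 and the supply price is 182. Deadweight loss is the triangle between the curves from 6.5 to 13.1429: (1/2)(228.5 - 182)(13.1429 - 6.5) = 154.4464.

154.45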